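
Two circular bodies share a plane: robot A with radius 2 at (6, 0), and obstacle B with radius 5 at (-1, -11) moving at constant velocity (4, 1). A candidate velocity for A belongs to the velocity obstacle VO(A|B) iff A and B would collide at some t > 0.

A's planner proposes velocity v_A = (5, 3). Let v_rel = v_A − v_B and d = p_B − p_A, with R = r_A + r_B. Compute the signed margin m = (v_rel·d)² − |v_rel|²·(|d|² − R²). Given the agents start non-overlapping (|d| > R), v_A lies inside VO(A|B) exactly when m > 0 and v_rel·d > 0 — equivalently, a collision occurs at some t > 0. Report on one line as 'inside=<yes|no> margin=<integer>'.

d = (-7, -11),  |d|² = 170;  R = 2+5 = 7,  c = 170−7² = 121
v_rel = (1, 2),  |v_rel|² = 5;  v_rel·d = (1)·(-7) + (2)·(-11) = -29
5·t² + 58·t + 121 = 0  ⇒  m = (-29)² − 5·121 = 236
m = 236 > 0,  v_rel·d = -29 < 0  ⇒  outside

inside=no margin=236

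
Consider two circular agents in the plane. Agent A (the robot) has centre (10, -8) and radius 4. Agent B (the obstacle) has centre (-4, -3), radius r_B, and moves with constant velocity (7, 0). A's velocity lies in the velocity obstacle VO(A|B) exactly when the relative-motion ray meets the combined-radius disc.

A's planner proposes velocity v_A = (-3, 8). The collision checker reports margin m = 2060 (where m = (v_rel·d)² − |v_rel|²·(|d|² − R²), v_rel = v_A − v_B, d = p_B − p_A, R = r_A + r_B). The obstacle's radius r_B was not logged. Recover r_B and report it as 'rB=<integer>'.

m = 2060
d = (-14, 5);  v_rel = (-10, 8),  |v_rel|² = 164
v_rel×d = (-10)·(5) − (8)·(-14) = 62
since m = R²·164 − 62²:  R² = (3844 + 2060) / 164 = 36
R = √36 = 6  ⇒  r_B = 6 − 4 = 2

rB=2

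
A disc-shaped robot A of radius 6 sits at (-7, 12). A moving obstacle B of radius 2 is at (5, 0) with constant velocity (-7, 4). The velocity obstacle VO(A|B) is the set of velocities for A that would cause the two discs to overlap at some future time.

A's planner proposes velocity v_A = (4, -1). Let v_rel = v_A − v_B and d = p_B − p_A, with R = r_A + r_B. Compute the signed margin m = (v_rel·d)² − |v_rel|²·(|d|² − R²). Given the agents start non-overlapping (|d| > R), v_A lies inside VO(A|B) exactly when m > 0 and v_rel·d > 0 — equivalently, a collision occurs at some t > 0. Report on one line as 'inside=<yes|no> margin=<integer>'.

d = (12, -12),  |d|² = 288;  R = 6+2 = 8,  c = 288−8² = 224
v_rel = (11, -5),  |v_rel|² = 146;  v_rel·d = (11)·(12) + (-5)·(-12) = 192
146·t² − 384·t + 224 = 0  ⇒  m = 192² − 146·224 = 4160
m = 4160 > 0,  v_rel·d = 192 > 0  ⇒  inside

inside=yes margin=4160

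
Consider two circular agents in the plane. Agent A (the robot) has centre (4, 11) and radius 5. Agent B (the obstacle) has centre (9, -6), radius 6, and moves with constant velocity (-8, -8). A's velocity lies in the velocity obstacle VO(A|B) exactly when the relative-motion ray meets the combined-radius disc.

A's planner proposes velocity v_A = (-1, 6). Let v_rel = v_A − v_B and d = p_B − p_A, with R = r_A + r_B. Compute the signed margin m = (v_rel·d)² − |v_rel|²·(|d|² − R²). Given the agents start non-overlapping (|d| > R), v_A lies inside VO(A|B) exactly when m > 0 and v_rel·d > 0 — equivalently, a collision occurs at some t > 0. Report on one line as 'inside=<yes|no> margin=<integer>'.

d = (5, -17),  |d|² = 314;  R = 5+6 = 11,  c = 314−11² = 193
v_rel = (7, 14),  |v_rel|² = 245;  v_rel·d = (7)·(5) + (14)·(-17) = -203
245·t² + 406·t + 193 = 0  ⇒  m = (-203)² − 245·193 = -6076
m = -6076 < 0,  v_rel·d = -203 < 0  ⇒  outside

inside=no margin=-6076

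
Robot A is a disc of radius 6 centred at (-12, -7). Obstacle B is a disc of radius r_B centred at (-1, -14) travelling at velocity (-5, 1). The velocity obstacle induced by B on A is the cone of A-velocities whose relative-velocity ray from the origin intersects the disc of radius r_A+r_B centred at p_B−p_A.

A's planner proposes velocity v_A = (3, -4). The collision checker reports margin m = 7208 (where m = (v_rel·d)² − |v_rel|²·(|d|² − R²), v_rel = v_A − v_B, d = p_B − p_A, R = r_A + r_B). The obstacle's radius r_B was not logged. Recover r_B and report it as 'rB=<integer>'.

m = 7208
d = (11, -7);  v_rel = (8, -5),  |v_rel|² = 89
v_rel×d = (8)·(-7) − (-5)·(11) = -1
since m = R²·89 − (-1)²:  R² = (1 + 7208) / 89 = 81
R = √81 = 9  ⇒  r_B = 9 − 6 = 3

rB=3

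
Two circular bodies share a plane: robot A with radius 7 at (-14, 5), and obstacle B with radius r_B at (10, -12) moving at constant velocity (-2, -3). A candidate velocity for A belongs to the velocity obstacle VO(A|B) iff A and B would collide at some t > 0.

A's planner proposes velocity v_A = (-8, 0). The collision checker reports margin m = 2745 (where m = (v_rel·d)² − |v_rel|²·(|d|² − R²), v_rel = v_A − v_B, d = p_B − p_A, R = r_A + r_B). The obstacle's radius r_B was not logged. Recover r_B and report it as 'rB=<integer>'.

m = 2745
d = (24, -17);  v_rel = (-6, 3),  |v_rel|² = 45
v_rel×d = (-6)·(-17) − (3)·(24) = 30
since m = R²·45 − 30²:  R² = (900 + 2745) / 45 = 81
R = √81 = 9  ⇒  r_B = 9 − 7 = 2

rB=2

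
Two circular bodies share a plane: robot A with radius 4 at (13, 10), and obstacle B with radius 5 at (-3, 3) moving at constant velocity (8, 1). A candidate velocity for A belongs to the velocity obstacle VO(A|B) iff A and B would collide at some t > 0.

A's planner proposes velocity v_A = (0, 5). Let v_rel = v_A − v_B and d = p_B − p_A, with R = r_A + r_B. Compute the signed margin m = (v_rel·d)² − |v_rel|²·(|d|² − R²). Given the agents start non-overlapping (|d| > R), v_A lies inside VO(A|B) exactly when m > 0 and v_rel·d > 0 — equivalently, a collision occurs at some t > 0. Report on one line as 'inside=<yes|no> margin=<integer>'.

d = (-16, -7),  |d|² = 305;  R = 4+5 = 9,  c = 305−9² = 224
v_rel = (-8, 4),  |v_rel|² = 80;  v_rel·d = (-8)·(-16) + (4)·(-7) = 100
80·t² − 200·t + 224 = 0  ⇒  m = 100² − 80·224 = -7920
m = -7920 < 0,  v_rel·d = 100 > 0  ⇒  outside

inside=no margin=-7920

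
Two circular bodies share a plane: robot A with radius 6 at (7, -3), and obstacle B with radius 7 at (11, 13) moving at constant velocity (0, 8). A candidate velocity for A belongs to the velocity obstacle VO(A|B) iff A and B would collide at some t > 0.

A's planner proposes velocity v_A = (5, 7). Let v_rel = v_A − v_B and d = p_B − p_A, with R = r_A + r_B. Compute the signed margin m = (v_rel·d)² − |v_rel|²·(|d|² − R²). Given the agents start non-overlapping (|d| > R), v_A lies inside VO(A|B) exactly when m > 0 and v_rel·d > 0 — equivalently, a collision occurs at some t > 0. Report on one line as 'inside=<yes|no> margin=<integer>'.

d = (4, 16),  |d|² = 272;  R = 6+7 = 13,  c = 272−13² = 103
v_rel = (5, -1),  |v_rel|² = 26;  v_rel·d = (5)·(4) + (-1)·(16) = 4
26·t² − 8·t + 103 = 0  ⇒  m = 4² − 26·103 = -2662
m = -2662 < 0,  v_rel·d = 4 > 0  ⇒  outside

inside=no margin=-2662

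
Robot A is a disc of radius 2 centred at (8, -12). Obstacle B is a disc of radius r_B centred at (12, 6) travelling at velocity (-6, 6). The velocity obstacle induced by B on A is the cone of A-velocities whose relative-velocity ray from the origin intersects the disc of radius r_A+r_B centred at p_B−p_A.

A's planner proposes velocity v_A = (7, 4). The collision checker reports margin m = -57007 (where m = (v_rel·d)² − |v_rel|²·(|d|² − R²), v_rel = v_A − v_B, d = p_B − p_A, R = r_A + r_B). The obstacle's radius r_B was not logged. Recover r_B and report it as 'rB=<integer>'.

m = -57007
d = (4, 18);  v_rel = (13, -2),  |v_rel|² = 173
v_rel×d = (13)·(18) − (-2)·(4) = 242
since m = R²·173 − 242²:  R² = (58564 + -57007) / 173 = 9
R = √9 = 3  ⇒  r_B = 3 − 2 = 1

rB=1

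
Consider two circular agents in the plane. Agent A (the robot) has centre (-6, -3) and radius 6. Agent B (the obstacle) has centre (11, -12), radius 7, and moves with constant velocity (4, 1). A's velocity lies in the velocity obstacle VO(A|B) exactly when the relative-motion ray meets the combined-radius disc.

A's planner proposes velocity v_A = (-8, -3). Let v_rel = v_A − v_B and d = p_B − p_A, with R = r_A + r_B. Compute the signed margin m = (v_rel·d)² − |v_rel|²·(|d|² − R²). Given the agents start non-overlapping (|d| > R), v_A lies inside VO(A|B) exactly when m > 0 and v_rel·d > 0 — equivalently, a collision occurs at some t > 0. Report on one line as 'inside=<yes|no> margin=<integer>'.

d = (17, -9),  |d|² = 370;  R = 6+7 = 13,  c = 370−13² = 201
v_rel = (-12, -4),  |v_rel|² = 160;  v_rel·d = (-12)·(17) + (-4)·(-9) = -168
160·t² + 336·t + 201 = 0  ⇒  m = (-168)² − 160·201 = -3936
m = -3936 < 0,  v_rel·d = -168 < 0  ⇒  outside

inside=no margin=-3936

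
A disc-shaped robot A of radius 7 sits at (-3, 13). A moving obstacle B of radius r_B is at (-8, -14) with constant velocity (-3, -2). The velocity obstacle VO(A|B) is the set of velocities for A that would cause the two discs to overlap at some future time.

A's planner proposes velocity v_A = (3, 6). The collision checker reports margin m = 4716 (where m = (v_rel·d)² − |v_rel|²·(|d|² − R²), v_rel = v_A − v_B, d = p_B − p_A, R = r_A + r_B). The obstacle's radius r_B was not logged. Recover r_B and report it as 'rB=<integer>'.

m = 4716
d = (-5, -27);  v_rel = (6, 8),  |v_rel|² = 100
v_rel×d = (6)·(-27) − (8)·(-5) = -122
since m = R²·100 − (-122)²:  R² = (14884 + 4716) / 100 = 196
R = √196 = 14  ⇒  r_B = 14 − 7 = 7

rB=7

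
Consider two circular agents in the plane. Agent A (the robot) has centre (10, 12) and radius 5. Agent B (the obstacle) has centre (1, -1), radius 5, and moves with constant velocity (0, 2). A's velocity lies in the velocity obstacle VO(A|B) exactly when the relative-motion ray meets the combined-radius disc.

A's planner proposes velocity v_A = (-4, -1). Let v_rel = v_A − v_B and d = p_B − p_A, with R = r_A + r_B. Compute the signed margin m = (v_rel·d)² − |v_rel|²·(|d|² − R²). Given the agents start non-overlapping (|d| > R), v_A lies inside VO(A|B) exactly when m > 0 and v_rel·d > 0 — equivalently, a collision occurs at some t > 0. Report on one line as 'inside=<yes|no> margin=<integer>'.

d = (-9, -13),  |d|² = 250;  R = 5+5 = 10,  c = 250−10² = 150
v_rel = (-4, -3),  |v_rel|² = 25;  v_rel·d = (-4)·(-9) + (-3)·(-13) = 75
25·t² − 150·t + 150 = 0  ⇒  m = 75² − 25·150 = 1875
m = 1875 > 0,  v_rel·d = 75 > 0  ⇒  inside

inside=yes margin=1875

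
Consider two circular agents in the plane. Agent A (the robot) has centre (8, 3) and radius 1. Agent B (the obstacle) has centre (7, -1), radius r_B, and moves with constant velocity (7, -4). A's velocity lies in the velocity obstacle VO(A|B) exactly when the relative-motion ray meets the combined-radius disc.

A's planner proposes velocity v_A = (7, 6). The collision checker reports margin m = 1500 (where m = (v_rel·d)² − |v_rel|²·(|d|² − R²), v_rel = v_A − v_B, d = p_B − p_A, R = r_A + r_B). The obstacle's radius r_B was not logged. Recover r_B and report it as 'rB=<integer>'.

m = 1500
d = (-1, -4);  v_rel = (0, 10),  |v_rel|² = 100
v_rel×d = (0)·(-4) − (10)·(-1) = 10
since m = R²·100 − 10²:  R² = (100 + 1500) / 100 = 16
R = √16 = 4  ⇒  r_B = 4 − 1 = 3

rB=3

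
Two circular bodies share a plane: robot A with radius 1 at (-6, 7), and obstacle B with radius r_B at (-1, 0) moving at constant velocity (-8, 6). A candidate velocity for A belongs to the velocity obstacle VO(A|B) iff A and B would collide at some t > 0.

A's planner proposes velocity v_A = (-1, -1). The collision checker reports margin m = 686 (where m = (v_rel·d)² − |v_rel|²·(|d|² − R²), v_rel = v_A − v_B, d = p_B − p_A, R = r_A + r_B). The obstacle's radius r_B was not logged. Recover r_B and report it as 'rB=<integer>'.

m = 686
d = (5, -7);  v_rel = (7, -7),  |v_rel|² = 98
v_rel×d = (7)·(-7) − (-7)·(5) = -14
since m = R²·98 − (-14)²:  R² = (196 + 686) / 98 = 9
R = √9 = 3  ⇒  r_B = 3 − 1 = 2

rB=2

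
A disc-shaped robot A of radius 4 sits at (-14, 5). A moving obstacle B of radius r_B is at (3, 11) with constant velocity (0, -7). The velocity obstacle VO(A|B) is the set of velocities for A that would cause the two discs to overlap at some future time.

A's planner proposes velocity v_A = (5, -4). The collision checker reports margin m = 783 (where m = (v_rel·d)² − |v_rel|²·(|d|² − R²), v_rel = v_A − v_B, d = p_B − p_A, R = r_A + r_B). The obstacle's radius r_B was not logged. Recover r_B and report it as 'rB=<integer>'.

m = 783
d = (17, 6);  v_rel = (5, 3),  |v_rel|² = 34
v_rel×d = (5)·(6) − (3)·(17) = -21
since m = R²·34 − (-21)²:  R² = (441 + 783) / 34 = 36
R = √36 = 6  ⇒  r_B = 6 − 4 = 2

rB=2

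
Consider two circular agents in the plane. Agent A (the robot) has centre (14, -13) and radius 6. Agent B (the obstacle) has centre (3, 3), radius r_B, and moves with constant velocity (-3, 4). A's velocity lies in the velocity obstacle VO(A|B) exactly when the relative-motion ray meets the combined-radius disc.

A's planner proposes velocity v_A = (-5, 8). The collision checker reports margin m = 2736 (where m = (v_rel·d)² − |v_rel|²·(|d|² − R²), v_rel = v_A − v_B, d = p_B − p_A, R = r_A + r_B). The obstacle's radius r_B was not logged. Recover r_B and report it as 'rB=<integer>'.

m = 2736
d = (-11, 16);  v_rel = (-2, 4),  |v_rel|² = 20
v_rel×d = (-2)·(16) − (4)·(-11) = 12
since m = R²·20 − 12²:  R² = (144 + 2736) / 20 = 144
R = √144 = 12  ⇒  r_B = 12 − 6 = 6

rB=6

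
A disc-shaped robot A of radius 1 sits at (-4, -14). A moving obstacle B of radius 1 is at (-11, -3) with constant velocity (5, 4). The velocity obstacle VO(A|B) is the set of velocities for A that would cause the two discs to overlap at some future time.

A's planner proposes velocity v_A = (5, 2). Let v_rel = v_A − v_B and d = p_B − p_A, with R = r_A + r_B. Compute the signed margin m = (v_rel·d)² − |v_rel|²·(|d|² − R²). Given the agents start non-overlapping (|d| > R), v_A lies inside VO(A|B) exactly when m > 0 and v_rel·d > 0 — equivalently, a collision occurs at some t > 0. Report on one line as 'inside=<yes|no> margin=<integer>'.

d = (-7, 11),  |d|² = 170;  R = 1+1 = 2,  c = 170−2² = 166
v_rel = (0, -2),  |v_rel|² = 4;  v_rel·d = (0)·(-7) + (-2)·(11) = -22
4·t² + 44·t + 166 = 0  ⇒  m = (-22)² − 4·166 = -180
m = -180 < 0,  v_rel·d = -22 < 0  ⇒  outside

inside=no margin=-180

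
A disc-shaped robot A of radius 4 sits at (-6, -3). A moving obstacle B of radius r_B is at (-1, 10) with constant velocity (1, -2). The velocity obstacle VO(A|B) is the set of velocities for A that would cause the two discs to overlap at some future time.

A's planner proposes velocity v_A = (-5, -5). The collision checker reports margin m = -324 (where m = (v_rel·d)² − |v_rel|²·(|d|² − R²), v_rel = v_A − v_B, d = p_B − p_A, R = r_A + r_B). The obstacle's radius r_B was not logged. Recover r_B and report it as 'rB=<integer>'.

m = -324
d = (5, 13);  v_rel = (-6, -3),  |v_rel|² = 45
v_rel×d = (-6)·(13) − (-3)·(5) = -63
since m = R²·45 − (-63)²:  R² = (3969 + -324) / 45 = 81
R = √81 = 9  ⇒  r_B = 9 − 4 = 5

rB=5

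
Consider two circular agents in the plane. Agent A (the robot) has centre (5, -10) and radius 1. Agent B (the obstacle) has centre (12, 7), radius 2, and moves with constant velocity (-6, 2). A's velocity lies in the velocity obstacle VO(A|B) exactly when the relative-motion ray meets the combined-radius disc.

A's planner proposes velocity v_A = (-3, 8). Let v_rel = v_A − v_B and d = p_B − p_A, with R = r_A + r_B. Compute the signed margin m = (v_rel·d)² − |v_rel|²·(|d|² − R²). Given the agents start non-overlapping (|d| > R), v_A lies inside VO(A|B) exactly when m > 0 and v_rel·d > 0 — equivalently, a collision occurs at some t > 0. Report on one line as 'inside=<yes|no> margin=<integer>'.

d = (7, 17),  |d|² = 338;  R = 1+2 = 3,  c = 338−3² = 329
v_rel = (3, 6),  |v_rel|² = 45;  v_rel·d = (3)·(7) + (6)·(17) = 123
45·t² − 246·t + 329 = 0  ⇒  m = 123² − 45·329 = 324
m = 324 > 0,  v_rel·d = 123 > 0  ⇒  inside

inside=yes margin=324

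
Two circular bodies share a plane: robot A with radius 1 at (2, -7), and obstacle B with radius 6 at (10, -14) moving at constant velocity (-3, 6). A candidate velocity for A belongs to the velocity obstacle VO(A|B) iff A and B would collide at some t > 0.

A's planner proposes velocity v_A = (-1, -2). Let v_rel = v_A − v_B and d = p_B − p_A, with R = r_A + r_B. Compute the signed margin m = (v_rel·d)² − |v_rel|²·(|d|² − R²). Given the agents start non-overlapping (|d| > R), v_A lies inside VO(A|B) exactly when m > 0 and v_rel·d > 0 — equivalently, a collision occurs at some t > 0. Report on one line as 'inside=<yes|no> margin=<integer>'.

d = (8, -7),  |d|² = 113;  R = 1+6 = 7,  c = 113−7² = 64
v_rel = (2, -8),  |v_rel|² = 68;  v_rel·d = (2)·(8) + (-8)·(-7) = 72
68·t² − 144·t + 64 = 0  ⇒  m = 72² − 68·64 = 832
m = 832 > 0,  v_rel·d = 72 > 0  ⇒  inside

inside=yes margin=832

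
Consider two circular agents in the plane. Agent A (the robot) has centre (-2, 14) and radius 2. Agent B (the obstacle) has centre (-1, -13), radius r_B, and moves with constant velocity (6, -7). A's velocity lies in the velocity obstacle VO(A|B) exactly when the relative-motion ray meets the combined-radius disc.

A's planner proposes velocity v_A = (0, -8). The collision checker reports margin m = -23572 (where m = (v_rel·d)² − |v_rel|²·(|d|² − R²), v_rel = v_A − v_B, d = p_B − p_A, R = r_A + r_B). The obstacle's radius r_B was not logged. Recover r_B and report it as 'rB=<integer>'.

m = -23572
d = (1, -27);  v_rel = (-6, -1),  |v_rel|² = 37
v_rel×d = (-6)·(-27) − (-1)·(1) = 163
since m = R²·37 − 163²:  R² = (26569 + -23572) / 37 = 81
R = √81 = 9  ⇒  r_B = 9 − 2 = 7

rB=7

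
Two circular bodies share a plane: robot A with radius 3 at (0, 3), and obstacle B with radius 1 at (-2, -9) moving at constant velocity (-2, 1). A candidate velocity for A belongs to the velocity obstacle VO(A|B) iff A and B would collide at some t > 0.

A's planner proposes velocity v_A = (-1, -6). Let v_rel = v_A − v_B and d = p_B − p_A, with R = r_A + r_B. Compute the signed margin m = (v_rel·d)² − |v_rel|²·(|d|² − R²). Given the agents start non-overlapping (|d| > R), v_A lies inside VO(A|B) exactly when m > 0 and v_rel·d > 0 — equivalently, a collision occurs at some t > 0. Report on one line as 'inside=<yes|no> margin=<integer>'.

d = (-2, -12),  |d|² = 148;  R = 3+1 = 4,  c = 148−4² = 132
v_rel = (1, -7),  |v_rel|² = 50;  v_rel·d = (1)·(-2) + (-7)·(-12) = 82
50·t² − 164·t + 132 = 0  ⇒  m = 82² − 50·132 = 124
m = 124 > 0,  v_rel·d = 82 > 0  ⇒  inside

inside=yes margin=124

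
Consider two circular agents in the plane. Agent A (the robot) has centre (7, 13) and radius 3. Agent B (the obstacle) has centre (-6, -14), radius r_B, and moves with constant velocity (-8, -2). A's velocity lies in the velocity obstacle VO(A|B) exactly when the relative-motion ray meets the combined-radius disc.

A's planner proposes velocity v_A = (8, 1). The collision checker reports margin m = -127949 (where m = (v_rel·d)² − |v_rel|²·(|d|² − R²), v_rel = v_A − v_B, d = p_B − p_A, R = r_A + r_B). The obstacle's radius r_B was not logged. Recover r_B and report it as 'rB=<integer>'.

m = -127949
d = (-13, -27);  v_rel = (16, 3),  |v_rel|² = 265
v_rel×d = (16)·(-27) − (3)·(-13) = -393
since m = R²·265 − (-393)²:  R² = (154449 + -127949) / 265 = 100
R = √100 = 10  ⇒  r_B = 10 − 3 = 7

rB=7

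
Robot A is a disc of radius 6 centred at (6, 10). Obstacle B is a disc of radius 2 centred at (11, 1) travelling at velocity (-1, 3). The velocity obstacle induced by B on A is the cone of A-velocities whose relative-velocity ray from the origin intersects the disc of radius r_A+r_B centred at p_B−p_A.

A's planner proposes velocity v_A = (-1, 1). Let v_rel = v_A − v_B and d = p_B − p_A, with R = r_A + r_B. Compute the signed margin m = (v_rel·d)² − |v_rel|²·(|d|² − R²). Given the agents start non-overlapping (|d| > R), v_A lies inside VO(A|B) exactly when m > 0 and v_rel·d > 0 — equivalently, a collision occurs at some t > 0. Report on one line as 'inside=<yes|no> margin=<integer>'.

d = (5, -9),  |d|² = 106;  R = 6+2 = 8,  c = 106−8² = 42
v_rel = (0, -2),  |v_rel|² = 4;  v_rel·d = (0)·(5) + (-2)·(-9) = 18
4·t² − 36·t + 42 = 0  ⇒  m = 18² − 4·42 = 156
m = 156 > 0,  v_rel·d = 18 > 0  ⇒  inside

inside=yes margin=156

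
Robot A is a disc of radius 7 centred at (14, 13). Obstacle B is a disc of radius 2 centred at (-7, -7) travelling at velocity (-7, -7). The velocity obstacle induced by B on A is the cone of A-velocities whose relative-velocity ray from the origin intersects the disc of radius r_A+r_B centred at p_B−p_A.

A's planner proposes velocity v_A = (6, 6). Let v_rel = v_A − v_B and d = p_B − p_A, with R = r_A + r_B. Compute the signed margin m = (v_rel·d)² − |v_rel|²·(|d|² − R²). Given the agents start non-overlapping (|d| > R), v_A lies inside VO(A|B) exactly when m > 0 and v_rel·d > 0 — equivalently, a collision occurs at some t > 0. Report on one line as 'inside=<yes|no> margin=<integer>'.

d = (-21, -20),  |d|² = 841;  R = 7+2 = 9,  c = 841−9² = 760
v_rel = (13, 13),  |v_rel|² = 338;  v_rel·d = (13)·(-21) + (13)·(-20) = -533
338·t² + 1066·t + 760 = 0  ⇒  m = (-533)² − 338·760 = 27209
m = 27209 > 0,  v_rel·d = -533 < 0  ⇒  outside

inside=no margin=27209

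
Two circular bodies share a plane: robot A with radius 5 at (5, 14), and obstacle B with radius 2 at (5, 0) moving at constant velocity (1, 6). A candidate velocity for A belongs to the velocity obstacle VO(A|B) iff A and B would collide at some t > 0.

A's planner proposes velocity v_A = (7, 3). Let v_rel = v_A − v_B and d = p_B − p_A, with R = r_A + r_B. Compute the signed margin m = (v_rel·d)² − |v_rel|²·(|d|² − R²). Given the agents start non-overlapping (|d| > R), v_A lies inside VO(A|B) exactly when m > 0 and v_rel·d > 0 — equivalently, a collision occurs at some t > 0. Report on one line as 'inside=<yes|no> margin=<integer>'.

d = (0, -14),  |d|² = 196;  R = 5+2 = 7,  c = 196−7² = 147
v_rel = (6, -3),  |v_rel|² = 45;  v_rel·d = (6)·(0) + (-3)·(-14) = 42
45·t² − 84·t + 147 = 0  ⇒  m = 42² − 45·147 = -4851
m = -4851 < 0,  v_rel·d = 42 > 0  ⇒  outside

inside=no margin=-4851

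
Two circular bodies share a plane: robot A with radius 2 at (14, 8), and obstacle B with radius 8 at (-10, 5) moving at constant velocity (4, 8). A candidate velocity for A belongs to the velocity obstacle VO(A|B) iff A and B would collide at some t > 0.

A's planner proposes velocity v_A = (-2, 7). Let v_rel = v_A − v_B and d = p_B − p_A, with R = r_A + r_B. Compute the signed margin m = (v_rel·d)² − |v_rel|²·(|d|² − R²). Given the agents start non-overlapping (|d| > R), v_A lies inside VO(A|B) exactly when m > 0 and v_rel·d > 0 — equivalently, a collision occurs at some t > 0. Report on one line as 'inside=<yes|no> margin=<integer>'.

d = (-24, -3),  |d|² = 585;  R = 2+8 = 10,  c = 585−10² = 485
v_rel = (-6, -1),  |v_rel|² = 37;  v_rel·d = (-6)·(-24) + (-1)·(-3) = 147
37·t² − 294·t + 485 = 0  ⇒  m = 147² − 37·485 = 3664
m = 3664 > 0,  v_rel·d = 147 > 0  ⇒  inside

inside=yes margin=3664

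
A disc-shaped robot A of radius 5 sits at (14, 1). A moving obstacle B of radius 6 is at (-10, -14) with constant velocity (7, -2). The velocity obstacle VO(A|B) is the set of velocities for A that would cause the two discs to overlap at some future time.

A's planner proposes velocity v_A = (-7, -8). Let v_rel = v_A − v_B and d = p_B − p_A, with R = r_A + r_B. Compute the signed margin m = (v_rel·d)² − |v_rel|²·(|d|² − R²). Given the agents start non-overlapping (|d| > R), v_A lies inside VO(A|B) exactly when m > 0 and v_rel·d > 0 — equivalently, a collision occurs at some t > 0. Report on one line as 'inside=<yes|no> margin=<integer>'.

d = (-24, -15),  |d|² = 801;  R = 5+6 = 11,  c = 801−11² = 680
v_rel = (-14, -6),  |v_rel|² = 232;  v_rel·d = (-14)·(-24) + (-6)·(-15) = 426
232·t² − 852·t + 680 = 0  ⇒  m = 426² − 232·680 = 23716
m = 23716 > 0,  v_rel·d = 426 > 0  ⇒  inside

inside=yes margin=23716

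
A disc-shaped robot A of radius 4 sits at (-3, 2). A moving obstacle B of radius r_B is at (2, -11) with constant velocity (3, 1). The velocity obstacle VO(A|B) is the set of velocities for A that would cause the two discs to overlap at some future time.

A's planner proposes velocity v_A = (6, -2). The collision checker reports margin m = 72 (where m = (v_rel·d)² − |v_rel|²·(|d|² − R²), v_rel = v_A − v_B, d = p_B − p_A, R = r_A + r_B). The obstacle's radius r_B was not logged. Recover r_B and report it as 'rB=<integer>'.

m = 72
d = (5, -13);  v_rel = (3, -3),  |v_rel|² = 18
v_rel×d = (3)·(-13) − (-3)·(5) = -24
since m = R²·18 − (-24)²:  R² = (576 + 72) / 18 = 36
R = √36 = 6  ⇒  r_B = 6 − 4 = 2

rB=2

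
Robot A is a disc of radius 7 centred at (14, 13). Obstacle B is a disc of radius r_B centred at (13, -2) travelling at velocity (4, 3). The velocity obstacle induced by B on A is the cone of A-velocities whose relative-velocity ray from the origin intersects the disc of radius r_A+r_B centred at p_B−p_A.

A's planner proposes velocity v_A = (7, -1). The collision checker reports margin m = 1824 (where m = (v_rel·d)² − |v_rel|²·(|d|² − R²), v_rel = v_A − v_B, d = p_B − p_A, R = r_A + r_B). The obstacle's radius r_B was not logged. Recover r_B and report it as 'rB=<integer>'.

m = 1824
d = (-1, -15);  v_rel = (3, -4),  |v_rel|² = 25
v_rel×d = (3)·(-15) − (-4)·(-1) = -49
since m = R²·25 − (-49)²:  R² = (2401 + 1824) / 25 = 169
R = √169 = 13  ⇒  r_B = 13 − 7 = 6

rB=6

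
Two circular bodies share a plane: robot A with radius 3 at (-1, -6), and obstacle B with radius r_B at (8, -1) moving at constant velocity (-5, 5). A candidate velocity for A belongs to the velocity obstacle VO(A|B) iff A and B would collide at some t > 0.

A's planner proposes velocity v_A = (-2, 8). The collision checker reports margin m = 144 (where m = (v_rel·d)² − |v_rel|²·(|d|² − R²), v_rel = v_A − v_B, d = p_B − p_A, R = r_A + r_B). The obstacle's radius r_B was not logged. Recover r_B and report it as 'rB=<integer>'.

m = 144
d = (9, 5);  v_rel = (3, 3),  |v_rel|² = 18
v_rel×d = (3)·(5) − (3)·(9) = -12
since m = R²·18 − (-12)²:  R² = (144 + 144) / 18 = 16
R = √16 = 4  ⇒  r_B = 4 − 3 = 1

rB=1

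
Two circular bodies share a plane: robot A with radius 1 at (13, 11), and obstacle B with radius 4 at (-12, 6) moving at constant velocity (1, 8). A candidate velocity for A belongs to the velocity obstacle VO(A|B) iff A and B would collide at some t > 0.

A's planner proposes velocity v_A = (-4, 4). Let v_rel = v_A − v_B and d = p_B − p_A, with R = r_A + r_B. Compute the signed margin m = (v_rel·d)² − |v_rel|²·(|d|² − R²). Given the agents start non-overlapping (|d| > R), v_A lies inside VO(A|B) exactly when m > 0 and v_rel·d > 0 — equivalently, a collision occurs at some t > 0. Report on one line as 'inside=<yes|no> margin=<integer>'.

d = (-25, -5),  |d|² = 650;  R = 1+4 = 5,  c = 650−5² = 625
v_rel = (-5, -4),  |v_rel|² = 41;  v_rel·d = (-5)·(-25) + (-4)·(-5) = 145
41·t² − 290·t + 625 = 0  ⇒  m = 145² − 41·625 = -4600
m = -4600 < 0,  v_rel·d = 145 > 0  ⇒  outside

inside=no margin=-4600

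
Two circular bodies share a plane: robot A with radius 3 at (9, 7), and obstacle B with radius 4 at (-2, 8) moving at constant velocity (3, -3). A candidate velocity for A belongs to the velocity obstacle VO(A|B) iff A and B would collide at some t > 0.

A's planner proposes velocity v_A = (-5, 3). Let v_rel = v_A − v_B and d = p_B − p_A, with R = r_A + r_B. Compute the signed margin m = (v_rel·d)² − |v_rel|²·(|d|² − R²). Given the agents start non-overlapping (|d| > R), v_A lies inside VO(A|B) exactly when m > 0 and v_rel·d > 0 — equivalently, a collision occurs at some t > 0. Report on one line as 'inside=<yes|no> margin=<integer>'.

d = (-11, 1),  |d|² = 122;  R = 3+4 = 7,  c = 122−7² = 73
v_rel = (-8, 6),  |v_rel|² = 100;  v_rel·d = (-8)·(-11) + (6)·(1) = 94
100·t² − 188·t + 73 = 0  ⇒  m = 94² − 100·73 = 1536
m = 1536 > 0,  v_rel·d = 94 > 0  ⇒  inside

inside=yes margin=1536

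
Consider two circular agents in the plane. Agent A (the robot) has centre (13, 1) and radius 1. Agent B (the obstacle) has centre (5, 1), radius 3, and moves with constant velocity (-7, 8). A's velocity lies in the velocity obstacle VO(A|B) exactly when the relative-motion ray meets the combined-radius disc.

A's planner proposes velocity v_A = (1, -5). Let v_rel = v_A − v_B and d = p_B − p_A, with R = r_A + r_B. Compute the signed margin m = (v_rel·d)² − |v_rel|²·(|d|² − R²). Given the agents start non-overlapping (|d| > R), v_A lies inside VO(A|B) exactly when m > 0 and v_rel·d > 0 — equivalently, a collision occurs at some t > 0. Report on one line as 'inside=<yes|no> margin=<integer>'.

d = (-8, 0),  |d|² = 64;  R = 1+3 = 4,  c = 64−4² = 48
v_rel = (8, -13),  |v_rel|² = 233;  v_rel·d = (8)·(-8) + (-13)·(0) = -64
233·t² + 128·t + 48 = 0  ⇒  m = (-64)² − 233·48 = -7088
m = -7088 < 0,  v_rel·d = -64 < 0  ⇒  outside

inside=no margin=-7088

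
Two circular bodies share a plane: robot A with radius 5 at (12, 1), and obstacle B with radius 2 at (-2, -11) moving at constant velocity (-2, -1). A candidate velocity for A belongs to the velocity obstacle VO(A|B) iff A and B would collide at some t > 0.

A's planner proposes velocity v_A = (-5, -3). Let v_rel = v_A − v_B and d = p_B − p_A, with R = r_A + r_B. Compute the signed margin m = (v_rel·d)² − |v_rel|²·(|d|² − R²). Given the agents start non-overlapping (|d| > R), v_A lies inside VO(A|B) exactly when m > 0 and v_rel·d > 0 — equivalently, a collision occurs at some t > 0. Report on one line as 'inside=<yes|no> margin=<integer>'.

d = (-14, -12),  |d|² = 340;  R = 5+2 = 7,  c = 340−7² = 291
v_rel = (-3, -2),  |v_rel|² = 13;  v_rel·d = (-3)·(-14) + (-2)·(-12) = 66
13·t² − 132·t + 291 = 0  ⇒  m = 66² − 13·291 = 573
m = 573 > 0,  v_rel·d = 66 > 0  ⇒  inside

inside=yes margin=573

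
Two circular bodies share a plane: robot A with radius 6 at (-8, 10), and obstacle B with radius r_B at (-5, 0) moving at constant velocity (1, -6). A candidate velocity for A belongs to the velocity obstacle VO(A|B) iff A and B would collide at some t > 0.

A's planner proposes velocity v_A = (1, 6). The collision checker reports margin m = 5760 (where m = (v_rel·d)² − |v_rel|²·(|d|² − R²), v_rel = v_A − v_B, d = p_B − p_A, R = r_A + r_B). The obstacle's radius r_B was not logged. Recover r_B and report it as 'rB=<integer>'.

m = 5760
d = (3, -10);  v_rel = (0, 12),  |v_rel|² = 144
v_rel×d = (0)·(-10) − (12)·(3) = -36
since m = R²·144 − (-36)²:  R² = (1296 + 5760) / 144 = 49
R = √49 = 7  ⇒  r_B = 7 − 6 = 1

rB=1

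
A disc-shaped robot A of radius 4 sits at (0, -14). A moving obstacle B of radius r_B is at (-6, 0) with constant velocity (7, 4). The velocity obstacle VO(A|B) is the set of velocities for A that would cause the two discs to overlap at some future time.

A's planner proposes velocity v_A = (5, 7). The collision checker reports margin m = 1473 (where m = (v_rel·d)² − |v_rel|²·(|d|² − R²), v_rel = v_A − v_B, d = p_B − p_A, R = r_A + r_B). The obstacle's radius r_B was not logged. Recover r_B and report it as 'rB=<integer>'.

m = 1473
d = (-6, 14);  v_rel = (-2, 3),  |v_rel|² = 13
v_rel×d = (-2)·(14) − (3)·(-6) = -10
since m = R²·13 − (-10)²:  R² = (100 + 1473) / 13 = 121
R = √121 = 11  ⇒  r_B = 11 − 4 = 7

rB=7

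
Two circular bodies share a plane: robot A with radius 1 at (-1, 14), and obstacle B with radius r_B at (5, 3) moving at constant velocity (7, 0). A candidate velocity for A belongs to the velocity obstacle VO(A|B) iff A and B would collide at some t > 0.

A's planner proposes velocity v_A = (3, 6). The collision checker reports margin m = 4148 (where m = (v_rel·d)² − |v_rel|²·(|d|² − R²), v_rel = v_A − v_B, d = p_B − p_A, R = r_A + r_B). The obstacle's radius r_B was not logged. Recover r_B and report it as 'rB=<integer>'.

m = 4148
d = (6, -11);  v_rel = (-4, 6),  |v_rel|² = 52
v_rel×d = (-4)·(-11) − (6)·(6) = 8
since m = R²·52 − 8²:  R² = (64 + 4148) / 52 = 81
R = √81 = 9  ⇒  r_B = 9 − 1 = 8

rB=8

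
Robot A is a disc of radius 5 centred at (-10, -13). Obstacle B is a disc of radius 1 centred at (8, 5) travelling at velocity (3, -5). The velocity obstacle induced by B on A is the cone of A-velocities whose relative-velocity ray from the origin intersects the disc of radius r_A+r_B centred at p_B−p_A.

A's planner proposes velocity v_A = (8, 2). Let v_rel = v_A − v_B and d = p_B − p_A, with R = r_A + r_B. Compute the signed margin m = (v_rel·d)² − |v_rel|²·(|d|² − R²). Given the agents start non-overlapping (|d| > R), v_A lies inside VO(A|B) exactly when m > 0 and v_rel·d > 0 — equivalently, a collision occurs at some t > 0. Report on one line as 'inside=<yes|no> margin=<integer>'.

d = (18, 18),  |d|² = 648;  R = 5+1 = 6,  c = 648−6² = 612
v_rel = (5, 7),  |v_rel|² = 74;  v_rel·d = (5)·(18) + (7)·(18) = 216
74·t² − 432·t + 612 = 0  ⇒  m = 216² − 74·612 = 1368
m = 1368 > 0,  v_rel·d = 216 > 0  ⇒  inside

inside=yes margin=1368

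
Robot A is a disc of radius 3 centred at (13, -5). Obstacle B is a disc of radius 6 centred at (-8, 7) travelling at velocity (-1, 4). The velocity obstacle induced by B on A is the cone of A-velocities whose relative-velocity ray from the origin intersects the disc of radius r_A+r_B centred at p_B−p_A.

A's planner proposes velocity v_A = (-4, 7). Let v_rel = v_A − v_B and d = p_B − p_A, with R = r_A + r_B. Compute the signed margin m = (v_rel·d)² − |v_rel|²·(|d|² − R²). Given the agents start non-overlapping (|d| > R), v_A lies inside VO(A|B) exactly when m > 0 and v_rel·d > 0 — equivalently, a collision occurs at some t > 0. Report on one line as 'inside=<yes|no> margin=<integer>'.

d = (-21, 12),  |d|² = 585;  R = 3+6 = 9,  c = 585−9² = 504
v_rel = (-3, 3),  |v_rel|² = 18;  v_rel·d = (-3)·(-21) + (3)·(12) = 99
18·t² − 198·t + 504 = 0  ⇒  m = 99² − 18·504 = 729
m = 729 > 0,  v_rel·d = 99 > 0  ⇒  inside

inside=yes margin=729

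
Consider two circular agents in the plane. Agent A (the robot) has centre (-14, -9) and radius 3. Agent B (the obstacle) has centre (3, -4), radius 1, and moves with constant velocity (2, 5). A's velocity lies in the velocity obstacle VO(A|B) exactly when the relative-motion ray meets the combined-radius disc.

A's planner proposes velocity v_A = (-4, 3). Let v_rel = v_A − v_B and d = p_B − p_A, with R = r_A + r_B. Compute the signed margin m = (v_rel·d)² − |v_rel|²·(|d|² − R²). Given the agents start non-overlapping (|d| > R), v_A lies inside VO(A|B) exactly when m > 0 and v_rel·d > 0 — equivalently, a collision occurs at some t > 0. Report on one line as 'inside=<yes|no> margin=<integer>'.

d = (17, 5),  |d|² = 314;  R = 3+1 = 4,  c = 314−4² = 298
v_rel = (-6, -2),  |v_rel|² = 40;  v_rel·d = (-6)·(17) + (-2)·(5) = -112
40·t² + 224·t + 298 = 0  ⇒  m = (-112)² − 40·298 = 624
m = 624 > 0,  v_rel·d = -112 < 0  ⇒  outside

inside=no margin=624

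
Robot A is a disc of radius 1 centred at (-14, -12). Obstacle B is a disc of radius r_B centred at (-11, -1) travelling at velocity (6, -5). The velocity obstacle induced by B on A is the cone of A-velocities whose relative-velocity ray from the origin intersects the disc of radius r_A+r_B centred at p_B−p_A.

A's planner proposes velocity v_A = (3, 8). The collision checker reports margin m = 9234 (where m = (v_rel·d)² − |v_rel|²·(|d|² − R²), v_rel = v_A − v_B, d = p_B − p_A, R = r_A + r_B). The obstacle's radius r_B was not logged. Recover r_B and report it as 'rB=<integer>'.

m = 9234
d = (3, 11);  v_rel = (-3, 13),  |v_rel|² = 178
v_rel×d = (-3)·(11) − (13)·(3) = -72
since m = R²·178 − (-72)²:  R² = (5184 + 9234) / 178 = 81
R = √81 = 9  ⇒  r_B = 9 − 1 = 8

rB=8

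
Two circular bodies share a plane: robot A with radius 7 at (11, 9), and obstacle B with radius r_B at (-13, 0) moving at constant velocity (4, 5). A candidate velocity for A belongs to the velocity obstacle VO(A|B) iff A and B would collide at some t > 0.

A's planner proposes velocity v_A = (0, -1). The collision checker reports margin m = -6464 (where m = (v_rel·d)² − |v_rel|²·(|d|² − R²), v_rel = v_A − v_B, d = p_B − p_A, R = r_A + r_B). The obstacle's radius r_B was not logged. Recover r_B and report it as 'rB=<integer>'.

m = -6464
d = (-24, -9);  v_rel = (-4, -6),  |v_rel|² = 52
v_rel×d = (-4)·(-9) − (-6)·(-24) = -108
since m = R²·52 − (-108)²:  R² = (11664 + -6464) / 52 = 100
R = √100 = 10  ⇒  r_B = 10 − 7 = 3

rB=3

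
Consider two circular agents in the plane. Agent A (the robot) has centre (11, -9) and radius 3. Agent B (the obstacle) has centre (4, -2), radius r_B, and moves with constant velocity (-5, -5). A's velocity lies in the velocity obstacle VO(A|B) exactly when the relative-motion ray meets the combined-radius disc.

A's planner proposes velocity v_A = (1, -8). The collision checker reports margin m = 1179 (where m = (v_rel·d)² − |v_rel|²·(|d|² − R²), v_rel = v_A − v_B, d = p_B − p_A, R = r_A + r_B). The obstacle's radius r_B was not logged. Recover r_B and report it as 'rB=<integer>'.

m = 1179
d = (-7, 7);  v_rel = (6, -3),  |v_rel|² = 45
v_rel×d = (6)·(7) − (-3)·(-7) = 21
since m = R²·45 − 21²:  R² = (441 + 1179) / 45 = 36
R = √36 = 6  ⇒  r_B = 6 − 3 = 3

rB=3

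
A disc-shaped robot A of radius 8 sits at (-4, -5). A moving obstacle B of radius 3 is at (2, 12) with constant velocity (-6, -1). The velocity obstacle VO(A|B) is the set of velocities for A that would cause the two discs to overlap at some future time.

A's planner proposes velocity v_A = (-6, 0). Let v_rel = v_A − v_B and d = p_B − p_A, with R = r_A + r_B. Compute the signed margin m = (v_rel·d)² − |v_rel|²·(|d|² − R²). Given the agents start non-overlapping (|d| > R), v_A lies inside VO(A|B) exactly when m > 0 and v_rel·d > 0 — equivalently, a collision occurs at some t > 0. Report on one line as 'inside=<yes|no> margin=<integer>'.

d = (6, 17),  |d|² = 325;  R = 8+3 = 11,  c = 325−11² = 204
v_rel = (0, 1),  |v_rel|² = 1;  v_rel·d = (0)·(6) + (1)·(17) = 17
1·t² − 34·t + 204 = 0  ⇒  m = 17² − 1·204 = 85
m = 85 > 0,  v_rel·d = 17 > 0  ⇒  inside

inside=yes margin=85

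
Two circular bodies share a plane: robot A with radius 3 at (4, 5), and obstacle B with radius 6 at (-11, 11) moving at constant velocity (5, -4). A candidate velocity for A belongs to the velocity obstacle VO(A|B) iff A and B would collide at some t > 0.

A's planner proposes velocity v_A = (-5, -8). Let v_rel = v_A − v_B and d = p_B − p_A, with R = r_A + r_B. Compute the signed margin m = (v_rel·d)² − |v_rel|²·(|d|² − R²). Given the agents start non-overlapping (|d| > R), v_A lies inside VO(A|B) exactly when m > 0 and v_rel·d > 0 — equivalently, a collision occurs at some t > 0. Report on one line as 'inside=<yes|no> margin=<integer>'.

d = (-15, 6),  |d|² = 261;  R = 3+6 = 9,  c = 261−9² = 180
v_rel = (-10, -4),  |v_rel|² = 116;  v_rel·d = (-10)·(-15) + (-4)·(6) = 126
116·t² − 252·t + 180 = 0  ⇒  m = 126² − 116·180 = -5004
m = -5004 < 0,  v_rel·d = 126 > 0  ⇒  outside

inside=no margin=-5004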